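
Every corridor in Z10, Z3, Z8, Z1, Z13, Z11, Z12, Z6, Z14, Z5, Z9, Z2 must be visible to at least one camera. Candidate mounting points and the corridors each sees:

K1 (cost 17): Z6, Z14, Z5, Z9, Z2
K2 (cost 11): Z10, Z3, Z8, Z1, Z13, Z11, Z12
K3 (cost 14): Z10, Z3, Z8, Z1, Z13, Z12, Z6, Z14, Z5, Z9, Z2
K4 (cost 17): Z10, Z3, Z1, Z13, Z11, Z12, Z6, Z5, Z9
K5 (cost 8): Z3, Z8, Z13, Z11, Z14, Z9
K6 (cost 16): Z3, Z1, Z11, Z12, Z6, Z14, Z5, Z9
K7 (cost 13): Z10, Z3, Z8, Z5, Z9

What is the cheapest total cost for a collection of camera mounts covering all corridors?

22

K3, K5 cover every corridor at cost 14 + 8 = 22.
Any cover uses at least 2 camera mounts; among all covering selections none totals below 22.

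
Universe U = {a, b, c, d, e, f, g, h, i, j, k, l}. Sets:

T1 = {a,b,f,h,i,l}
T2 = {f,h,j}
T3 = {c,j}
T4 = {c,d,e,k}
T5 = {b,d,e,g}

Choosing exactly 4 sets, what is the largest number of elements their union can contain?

12

Choosing T1, T2, T4, T5 covers {a, b, c, d, e, f, g, h, i, j, k, l} — 12 elements.
That is all 12 elements.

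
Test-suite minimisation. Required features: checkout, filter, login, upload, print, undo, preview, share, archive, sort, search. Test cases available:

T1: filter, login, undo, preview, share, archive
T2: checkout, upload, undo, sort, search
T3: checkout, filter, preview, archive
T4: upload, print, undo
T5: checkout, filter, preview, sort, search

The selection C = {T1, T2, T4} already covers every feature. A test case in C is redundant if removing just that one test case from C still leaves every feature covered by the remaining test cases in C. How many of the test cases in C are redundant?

0

Drop T1: filter, login, preview, share, … uncovered — not redundant.
Drop T2: checkout, sort, search uncovered — not redundant.
Drop T4: print uncovered — not redundant.
None of the test cases in C is redundant.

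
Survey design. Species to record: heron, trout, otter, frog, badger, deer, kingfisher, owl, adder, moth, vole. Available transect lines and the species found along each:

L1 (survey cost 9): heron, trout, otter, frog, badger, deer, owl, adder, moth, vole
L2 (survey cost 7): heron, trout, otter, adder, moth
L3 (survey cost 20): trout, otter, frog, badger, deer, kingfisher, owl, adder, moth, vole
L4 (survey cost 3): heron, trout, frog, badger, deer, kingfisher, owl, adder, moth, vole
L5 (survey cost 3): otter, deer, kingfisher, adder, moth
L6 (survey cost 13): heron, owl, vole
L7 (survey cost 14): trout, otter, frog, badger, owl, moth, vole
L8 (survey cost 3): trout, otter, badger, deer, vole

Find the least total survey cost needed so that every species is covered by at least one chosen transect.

6

L4, L5 cover every species at survey cost 3 + 3 = 6.
Any cover uses at least 2 transects; among all covering selections none totals below 6.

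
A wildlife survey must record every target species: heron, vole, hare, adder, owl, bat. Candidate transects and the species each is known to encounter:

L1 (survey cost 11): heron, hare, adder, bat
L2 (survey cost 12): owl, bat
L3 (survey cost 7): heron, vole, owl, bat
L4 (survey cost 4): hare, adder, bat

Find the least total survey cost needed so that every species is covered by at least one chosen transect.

L3, L4 cover every species at survey cost 7 + 4 = 11.
Any cover uses at least 2 transects; among all covering selections none totals below 11.

11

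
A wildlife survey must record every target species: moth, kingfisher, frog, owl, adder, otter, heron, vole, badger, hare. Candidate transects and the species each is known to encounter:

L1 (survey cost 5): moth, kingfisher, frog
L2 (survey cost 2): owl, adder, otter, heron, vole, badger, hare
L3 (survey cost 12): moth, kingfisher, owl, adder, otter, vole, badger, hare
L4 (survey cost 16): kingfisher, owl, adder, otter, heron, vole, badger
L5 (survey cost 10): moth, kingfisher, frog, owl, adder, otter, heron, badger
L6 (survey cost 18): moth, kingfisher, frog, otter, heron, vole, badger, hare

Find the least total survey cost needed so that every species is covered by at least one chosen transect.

L1, L2 cover every species at survey cost 5 + 2 = 7.
Any cover uses at least 2 transects; among all covering selections none totals below 7.

7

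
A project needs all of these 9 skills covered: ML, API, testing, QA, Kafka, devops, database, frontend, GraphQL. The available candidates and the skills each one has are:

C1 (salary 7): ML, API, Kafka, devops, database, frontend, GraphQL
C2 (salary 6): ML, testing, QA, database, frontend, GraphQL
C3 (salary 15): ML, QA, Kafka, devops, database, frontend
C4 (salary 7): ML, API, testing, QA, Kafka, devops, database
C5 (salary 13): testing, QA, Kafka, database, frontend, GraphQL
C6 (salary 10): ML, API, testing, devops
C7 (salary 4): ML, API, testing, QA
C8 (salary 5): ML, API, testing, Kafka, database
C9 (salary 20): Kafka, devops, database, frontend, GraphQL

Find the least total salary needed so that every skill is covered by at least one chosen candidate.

C1, C7 cover every skill at salary 7 + 4 = 11.
Any cover uses at least 2 candidates; among all covering selections none totals below 11.

11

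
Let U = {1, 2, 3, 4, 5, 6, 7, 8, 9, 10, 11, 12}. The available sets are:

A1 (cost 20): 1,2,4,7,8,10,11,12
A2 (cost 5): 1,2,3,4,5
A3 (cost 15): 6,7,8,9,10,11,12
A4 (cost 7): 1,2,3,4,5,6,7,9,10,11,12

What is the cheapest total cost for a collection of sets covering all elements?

20

A2, A3 cover every element at cost 5 + 15 = 20.
Any cover uses at least 2 sets; among all covering selections none totals below 20.
Greedy by coverage-per-cost would pick A4, A3 for 22 — worse than the optimum 20.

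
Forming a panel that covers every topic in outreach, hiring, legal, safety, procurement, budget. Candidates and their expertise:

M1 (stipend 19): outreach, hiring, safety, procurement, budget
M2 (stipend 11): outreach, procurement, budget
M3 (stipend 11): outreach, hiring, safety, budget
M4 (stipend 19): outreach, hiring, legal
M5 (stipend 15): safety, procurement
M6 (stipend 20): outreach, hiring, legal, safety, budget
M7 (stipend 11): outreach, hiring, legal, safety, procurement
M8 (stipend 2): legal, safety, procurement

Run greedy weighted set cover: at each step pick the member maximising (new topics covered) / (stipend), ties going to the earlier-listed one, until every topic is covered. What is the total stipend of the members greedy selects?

13

Pick 1: M8 adds 3 new (legal, safety, procurement) at stipend 2 (ratio 3/2).
Pick 2: M3 adds 3 new (outreach, hiring, budget) at stipend 11 (ratio 3/11).
Greedy total stipend: 2 + 11 = 13.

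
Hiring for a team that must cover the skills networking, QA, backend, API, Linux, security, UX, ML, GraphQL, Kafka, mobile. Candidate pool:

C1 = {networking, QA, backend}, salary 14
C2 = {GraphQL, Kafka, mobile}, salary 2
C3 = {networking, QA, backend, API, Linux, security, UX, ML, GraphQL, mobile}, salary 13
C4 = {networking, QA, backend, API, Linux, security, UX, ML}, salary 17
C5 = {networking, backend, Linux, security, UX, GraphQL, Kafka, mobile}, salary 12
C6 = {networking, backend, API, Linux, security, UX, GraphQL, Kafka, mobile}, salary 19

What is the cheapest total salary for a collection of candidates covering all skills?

15

C2, C3 cover every skill at salary 2 + 13 = 15.
Any cover uses at least 2 candidates; among all covering selections none totals below 15.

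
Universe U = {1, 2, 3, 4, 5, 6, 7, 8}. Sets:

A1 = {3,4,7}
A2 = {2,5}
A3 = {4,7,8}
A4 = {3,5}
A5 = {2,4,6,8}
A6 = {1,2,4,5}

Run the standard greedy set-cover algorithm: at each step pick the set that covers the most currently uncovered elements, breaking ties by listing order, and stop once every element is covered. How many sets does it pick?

Pick 1: A5 covers 4 new elements (2, 4, 6, 8).
Pick 2: A1 covers 2 new elements (3, 7).
Pick 3: A6 covers 2 new elements (1, 5).
Greedy uses 3 sets.

3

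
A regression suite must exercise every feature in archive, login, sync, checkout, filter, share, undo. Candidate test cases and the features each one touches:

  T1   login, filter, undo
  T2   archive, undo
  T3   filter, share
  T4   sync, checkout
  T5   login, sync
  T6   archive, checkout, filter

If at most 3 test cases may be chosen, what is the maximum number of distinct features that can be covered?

Choosing T1, T2, T4 covers {archive, login, sync, checkout, filter, undo} — 6 features.
No choice of 3 test cases does better; here share is left uncovered.

6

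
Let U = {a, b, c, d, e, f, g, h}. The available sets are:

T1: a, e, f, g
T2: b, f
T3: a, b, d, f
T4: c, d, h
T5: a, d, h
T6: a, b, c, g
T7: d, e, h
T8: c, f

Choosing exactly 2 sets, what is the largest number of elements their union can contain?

7

Choosing T1, T4 covers {a, c, d, e, f, g, h} — 7 elements.
No choice of 2 sets does better; here b is left uncovered.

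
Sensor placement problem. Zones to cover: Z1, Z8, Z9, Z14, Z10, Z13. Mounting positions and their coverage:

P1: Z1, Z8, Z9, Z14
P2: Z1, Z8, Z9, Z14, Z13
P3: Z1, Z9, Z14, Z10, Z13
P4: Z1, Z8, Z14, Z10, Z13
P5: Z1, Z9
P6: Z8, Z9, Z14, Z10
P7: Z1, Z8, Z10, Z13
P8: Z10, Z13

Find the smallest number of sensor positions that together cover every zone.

2

P1, P3 together cover {Z1, Z8, Z9, Z14, Z10, Z13} — every zone.
No single sensor position contains all 6 zones, so 2 is optimal.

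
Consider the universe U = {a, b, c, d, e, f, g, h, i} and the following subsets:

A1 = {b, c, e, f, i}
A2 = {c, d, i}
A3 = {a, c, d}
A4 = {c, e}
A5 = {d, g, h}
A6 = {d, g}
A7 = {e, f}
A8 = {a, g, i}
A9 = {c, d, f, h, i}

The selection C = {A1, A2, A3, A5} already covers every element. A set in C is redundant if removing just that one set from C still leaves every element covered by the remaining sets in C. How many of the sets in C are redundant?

Drop A1: b, e, f uncovered — not redundant.
Drop A2: the rest still cover every element — redundant.
Drop A3: a uncovered — not redundant.
Drop A5: g, h uncovered — not redundant.
1 redundant: A2.

1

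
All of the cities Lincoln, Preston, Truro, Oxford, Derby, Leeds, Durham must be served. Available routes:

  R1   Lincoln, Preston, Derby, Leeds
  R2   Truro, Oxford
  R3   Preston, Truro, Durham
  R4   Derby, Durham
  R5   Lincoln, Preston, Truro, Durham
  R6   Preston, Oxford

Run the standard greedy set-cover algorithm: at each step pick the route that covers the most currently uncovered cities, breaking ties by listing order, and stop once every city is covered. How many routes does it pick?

Pick 1: R1 covers 4 new cities (Lincoln, Preston, Derby, Leeds).
Pick 2: R2 covers 2 new cities (Truro, Oxford).
Pick 3: R3 covers 1 new cities (Durham).
Greedy uses 3 routes.

3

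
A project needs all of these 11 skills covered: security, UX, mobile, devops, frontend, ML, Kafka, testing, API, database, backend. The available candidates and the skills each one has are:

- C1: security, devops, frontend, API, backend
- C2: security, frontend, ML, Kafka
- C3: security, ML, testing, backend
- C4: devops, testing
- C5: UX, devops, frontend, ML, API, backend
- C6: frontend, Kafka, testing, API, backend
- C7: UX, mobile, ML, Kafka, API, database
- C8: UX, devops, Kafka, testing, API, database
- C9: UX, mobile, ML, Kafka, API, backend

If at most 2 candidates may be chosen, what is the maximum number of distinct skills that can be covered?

10

Choosing C1, C7 covers {security, UX, mobile, devops, frontend, ML, Kafka, API, database, backend} — 10 skills.
No choice of 2 candidates does better; here testing is left uncovered.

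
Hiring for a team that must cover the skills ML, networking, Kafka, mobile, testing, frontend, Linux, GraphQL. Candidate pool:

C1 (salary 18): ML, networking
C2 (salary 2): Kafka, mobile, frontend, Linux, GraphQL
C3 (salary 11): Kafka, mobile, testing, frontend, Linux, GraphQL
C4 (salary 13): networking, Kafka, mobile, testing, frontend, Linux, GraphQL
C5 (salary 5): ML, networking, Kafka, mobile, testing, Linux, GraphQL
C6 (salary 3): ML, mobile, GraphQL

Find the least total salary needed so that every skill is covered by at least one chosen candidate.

7

C2, C5 cover every skill at salary 2 + 5 = 7.
Any cover uses at least 2 candidates; among all covering selections none totals below 7.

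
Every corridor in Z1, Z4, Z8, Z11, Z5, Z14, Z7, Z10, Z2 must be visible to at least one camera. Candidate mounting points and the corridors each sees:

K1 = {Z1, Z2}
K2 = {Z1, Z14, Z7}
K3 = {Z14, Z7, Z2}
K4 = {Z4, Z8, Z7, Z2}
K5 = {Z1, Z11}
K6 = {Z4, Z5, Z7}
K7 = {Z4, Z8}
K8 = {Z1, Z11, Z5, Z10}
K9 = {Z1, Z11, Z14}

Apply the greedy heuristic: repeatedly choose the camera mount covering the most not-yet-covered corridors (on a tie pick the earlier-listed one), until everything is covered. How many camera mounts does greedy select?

Pick 1: K4 covers 4 new corridors (Z4, Z8, Z7, Z2).
Pick 2: K8 covers 4 new corridors (Z1, Z11, Z5, Z10).
Pick 3: K2 covers 1 new corridors (Z14).
Greedy uses 3 camera mounts.

3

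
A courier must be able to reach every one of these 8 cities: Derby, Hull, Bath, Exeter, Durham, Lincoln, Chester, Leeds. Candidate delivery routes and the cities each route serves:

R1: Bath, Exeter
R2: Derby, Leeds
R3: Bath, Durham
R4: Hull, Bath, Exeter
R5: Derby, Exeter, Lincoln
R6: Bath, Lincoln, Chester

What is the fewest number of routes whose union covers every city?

4

R2, R3, R4, R6 together cover {Derby, Hull, Bath, Exeter, Durham, Lincoln, Chester, Leeds} — every city.
No 3 of the 6 routes cover everything (all 20 triples fall short), so 4 is minimum.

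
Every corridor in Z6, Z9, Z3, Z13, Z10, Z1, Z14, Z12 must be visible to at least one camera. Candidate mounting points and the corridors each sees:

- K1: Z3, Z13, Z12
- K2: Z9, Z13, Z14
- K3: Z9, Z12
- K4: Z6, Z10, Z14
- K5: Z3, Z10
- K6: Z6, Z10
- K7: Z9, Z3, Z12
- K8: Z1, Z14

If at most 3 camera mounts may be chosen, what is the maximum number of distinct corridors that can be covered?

Choosing K1, K2, K4 covers {Z6, Z9, Z3, Z13, Z10, Z14, Z12} — 7 corridors.
No choice of 3 camera mounts does better; here Z1 is left uncovered.

7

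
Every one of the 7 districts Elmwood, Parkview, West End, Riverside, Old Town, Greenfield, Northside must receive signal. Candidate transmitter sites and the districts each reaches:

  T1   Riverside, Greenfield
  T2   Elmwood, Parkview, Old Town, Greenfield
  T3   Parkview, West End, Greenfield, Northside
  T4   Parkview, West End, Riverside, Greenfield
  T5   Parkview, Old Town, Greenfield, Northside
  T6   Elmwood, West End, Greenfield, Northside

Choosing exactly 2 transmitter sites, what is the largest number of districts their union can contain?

6

Choosing T2, T3 covers {Elmwood, Parkview, West End, Old Town, Greenfield, Northside} — 6 districts.
No choice of 2 transmitter sites does better; here Riverside is left uncovered.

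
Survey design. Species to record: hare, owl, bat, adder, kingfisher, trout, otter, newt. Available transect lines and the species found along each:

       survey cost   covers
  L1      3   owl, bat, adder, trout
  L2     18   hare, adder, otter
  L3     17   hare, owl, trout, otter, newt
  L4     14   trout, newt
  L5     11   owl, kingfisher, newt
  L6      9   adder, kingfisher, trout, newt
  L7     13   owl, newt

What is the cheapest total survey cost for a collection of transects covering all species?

L1, L3, L6 cover every species at survey cost 3 + 17 + 9 = 29.
Any cover uses at least 3 transects; among all covering selections none totals below 29.

29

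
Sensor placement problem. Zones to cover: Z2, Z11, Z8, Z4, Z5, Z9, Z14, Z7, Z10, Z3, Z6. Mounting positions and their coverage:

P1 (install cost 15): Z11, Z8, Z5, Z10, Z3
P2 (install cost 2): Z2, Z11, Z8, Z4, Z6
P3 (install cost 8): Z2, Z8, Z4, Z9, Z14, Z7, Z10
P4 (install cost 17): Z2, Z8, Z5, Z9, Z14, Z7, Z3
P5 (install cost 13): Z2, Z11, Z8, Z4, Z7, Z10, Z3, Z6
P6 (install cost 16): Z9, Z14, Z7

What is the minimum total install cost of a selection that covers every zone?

25

P1, P2, P3 cover every zone at install cost 15 + 2 + 8 = 25.
Any cover uses at least 2 sensor positions; among all covering selections none totals below 25.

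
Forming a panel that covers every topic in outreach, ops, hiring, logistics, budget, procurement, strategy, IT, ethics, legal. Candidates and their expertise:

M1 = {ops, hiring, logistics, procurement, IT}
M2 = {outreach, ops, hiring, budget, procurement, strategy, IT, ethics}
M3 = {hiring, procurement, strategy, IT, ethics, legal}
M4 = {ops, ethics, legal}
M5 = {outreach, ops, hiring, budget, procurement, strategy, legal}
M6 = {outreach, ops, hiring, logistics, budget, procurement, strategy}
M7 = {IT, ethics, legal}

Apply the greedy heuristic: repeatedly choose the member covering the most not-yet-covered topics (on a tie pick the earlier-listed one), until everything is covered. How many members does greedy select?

3

Pick 1: M2 covers 8 new topics (outreach, ops, hiring, budget, procurement, strategy, IT, ethics).
Pick 2: M1 covers 1 new topics (logistics).
Pick 3: M3 covers 1 new topics (legal).
Greedy uses 3 members. (The true minimum is 2.)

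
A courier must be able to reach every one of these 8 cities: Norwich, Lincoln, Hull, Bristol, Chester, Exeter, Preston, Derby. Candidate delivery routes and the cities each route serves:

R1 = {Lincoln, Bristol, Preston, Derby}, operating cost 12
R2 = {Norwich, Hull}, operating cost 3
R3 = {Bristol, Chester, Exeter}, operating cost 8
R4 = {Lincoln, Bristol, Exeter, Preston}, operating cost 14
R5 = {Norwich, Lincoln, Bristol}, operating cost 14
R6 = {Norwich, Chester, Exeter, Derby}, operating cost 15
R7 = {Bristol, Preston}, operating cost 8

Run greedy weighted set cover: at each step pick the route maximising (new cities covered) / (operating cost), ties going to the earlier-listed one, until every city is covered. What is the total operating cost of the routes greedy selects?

23

Pick 1: R2 adds 2 new (Norwich, Hull) at operating cost 3 (ratio 2/3).
Pick 2: R3 adds 3 new (Bristol, Chester, Exeter) at operating cost 8 (ratio 3/8).
Pick 3: R1 adds 3 new (Lincoln, Preston, Derby) at operating cost 12 (ratio 3/12).
Greedy total operating cost: 3 + 8 + 12 = 23.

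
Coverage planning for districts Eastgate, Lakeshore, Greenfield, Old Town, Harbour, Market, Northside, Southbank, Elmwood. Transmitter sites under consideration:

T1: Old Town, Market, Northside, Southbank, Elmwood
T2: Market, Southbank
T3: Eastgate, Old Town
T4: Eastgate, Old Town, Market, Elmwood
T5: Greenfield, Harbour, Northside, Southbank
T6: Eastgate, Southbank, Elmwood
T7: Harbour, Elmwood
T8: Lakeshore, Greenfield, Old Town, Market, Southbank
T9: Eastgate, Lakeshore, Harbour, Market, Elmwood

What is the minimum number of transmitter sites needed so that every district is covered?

T1, T5, T9 together cover {Eastgate, Lakeshore, Greenfield, Old Town, Harbour, Market, Northside, Southbank, Elmwood} — every district.
No 2 of the 9 transmitter sites cover everything (all 36 pairs fall short), so 3 is minimum.

3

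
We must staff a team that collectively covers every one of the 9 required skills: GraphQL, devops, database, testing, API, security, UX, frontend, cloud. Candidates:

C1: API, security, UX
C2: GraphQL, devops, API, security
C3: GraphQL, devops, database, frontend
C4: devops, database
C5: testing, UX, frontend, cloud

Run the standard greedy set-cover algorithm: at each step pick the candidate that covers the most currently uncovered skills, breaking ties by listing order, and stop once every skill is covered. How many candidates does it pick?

Pick 1: C2 covers 4 new skills (GraphQL, devops, API, security).
Pick 2: C5 covers 4 new skills (testing, UX, frontend, cloud).
Pick 3: C3 covers 1 new skills (database).
Greedy uses 3 candidates.

3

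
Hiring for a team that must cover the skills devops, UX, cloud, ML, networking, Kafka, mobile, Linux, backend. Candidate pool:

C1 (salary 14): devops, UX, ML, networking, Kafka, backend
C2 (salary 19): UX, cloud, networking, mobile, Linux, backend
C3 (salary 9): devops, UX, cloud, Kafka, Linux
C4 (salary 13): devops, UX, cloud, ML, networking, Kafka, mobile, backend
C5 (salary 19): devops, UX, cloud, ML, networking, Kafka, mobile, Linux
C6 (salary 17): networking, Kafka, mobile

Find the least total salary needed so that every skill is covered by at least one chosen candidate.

22

C3, C4 cover every skill at salary 9 + 13 = 22.
Any cover uses at least 2 candidates; among all covering selections none totals below 22.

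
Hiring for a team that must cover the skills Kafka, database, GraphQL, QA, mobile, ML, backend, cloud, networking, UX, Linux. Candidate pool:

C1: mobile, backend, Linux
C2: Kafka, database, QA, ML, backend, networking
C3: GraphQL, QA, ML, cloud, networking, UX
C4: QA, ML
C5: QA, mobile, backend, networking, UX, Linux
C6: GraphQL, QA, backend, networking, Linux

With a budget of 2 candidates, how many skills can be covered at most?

Choosing C1, C3 covers {GraphQL, QA, mobile, ML, backend, cloud, networking, UX, Linux} — 9 skills.
No choice of 2 candidates does better; here Kafka, database are left uncovered.

9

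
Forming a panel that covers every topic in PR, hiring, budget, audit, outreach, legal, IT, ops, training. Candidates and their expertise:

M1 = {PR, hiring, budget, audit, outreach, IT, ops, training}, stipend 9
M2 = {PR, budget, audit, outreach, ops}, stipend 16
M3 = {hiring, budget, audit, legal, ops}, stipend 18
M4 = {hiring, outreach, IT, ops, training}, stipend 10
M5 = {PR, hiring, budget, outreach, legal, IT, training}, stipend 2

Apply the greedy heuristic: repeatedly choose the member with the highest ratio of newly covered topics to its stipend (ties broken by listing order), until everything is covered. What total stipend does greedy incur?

Pick 1: M5 adds 7 new (PR, hiring, budget, outreach, legal, IT, training) at stipend 2 (ratio 7/2).
Pick 2: M1 adds 2 new (audit, ops) at stipend 9 (ratio 2/9).
Greedy total stipend: 2 + 9 = 11.

11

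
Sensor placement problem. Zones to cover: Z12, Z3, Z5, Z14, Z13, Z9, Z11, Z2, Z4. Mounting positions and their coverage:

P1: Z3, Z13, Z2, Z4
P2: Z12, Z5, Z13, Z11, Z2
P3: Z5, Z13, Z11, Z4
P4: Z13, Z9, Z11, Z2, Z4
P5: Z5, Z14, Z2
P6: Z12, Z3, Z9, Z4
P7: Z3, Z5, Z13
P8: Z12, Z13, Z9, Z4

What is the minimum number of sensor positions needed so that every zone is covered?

P2, P5, P6 together cover {Z12, Z3, Z5, Z14, Z13, Z9, Z11, Z2, Z4} — every zone.
No 2 of the 8 sensor positions cover everything (all 28 pairs fall short), so 3 is minimum.

3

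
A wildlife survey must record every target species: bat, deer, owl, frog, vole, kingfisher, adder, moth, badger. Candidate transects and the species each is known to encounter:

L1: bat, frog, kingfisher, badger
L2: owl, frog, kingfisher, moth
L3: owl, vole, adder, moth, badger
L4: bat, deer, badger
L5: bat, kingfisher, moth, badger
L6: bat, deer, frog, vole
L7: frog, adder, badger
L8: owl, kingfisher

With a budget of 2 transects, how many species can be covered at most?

8

Choosing L1, L3 covers {bat, owl, frog, vole, kingfisher, adder, moth, badger} — 8 species.
No choice of 2 transects does better; here deer is left uncovered.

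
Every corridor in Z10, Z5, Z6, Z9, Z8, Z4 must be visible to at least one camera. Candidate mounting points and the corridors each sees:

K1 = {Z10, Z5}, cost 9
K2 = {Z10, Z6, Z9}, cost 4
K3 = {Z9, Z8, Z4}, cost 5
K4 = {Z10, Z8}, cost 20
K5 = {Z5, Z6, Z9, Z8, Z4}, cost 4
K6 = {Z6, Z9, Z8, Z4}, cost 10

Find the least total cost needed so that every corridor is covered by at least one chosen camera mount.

K2, K5 cover every corridor at cost 4 + 4 = 8.
Any cover uses at least 2 camera mounts; among all covering selections none totals below 8.

8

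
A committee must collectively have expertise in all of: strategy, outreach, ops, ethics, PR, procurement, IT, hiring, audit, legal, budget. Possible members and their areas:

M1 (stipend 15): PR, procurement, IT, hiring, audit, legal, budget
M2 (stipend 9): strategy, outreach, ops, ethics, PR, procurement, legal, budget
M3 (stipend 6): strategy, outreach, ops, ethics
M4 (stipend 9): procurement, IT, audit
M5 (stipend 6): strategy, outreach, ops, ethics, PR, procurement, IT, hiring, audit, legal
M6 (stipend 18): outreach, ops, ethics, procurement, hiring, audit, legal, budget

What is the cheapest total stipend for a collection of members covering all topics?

M2, M5 cover every topic at stipend 9 + 6 = 15.
Any cover uses at least 2 members; among all covering selections none totals below 15.

15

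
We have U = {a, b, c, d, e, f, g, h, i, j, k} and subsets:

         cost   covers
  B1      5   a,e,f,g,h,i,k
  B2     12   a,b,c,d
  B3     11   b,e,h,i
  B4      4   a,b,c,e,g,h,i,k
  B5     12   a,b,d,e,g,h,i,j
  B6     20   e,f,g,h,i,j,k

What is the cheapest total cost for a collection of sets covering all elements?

21

B1, B4, B5 cover every element at cost 5 + 4 + 12 = 21.
Any cover uses at least 2 sets; among all covering selections none totals below 21.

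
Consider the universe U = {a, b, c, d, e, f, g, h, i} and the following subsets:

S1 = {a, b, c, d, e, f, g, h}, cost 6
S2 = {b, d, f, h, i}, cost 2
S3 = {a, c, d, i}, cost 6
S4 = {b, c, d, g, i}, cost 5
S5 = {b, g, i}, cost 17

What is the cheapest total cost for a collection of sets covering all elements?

8

S1, S2 cover every element at cost 6 + 2 = 8.
Any cover uses at least 2 sets; among all covering selections none totals below 8.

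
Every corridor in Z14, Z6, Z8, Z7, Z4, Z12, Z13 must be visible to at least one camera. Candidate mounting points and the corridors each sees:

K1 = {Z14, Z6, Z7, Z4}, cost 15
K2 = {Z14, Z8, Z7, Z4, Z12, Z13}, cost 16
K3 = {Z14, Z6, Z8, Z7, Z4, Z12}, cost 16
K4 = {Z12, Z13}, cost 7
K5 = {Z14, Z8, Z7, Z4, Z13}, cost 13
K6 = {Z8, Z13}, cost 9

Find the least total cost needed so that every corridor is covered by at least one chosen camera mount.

23

K3, K4 cover every corridor at cost 16 + 7 = 23.
Any cover uses at least 2 camera mounts; among all covering selections none totals below 23.
Greedy by coverage-per-cost would pick K5, K4, K1 for 35 — worse than the optimum 23.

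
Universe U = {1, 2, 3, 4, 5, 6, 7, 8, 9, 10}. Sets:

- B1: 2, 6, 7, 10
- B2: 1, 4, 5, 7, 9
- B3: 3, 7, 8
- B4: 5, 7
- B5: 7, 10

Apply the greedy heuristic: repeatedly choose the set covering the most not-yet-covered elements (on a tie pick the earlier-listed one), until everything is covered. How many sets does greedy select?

3

Pick 1: B2 covers 5 new elements (1, 4, 5, 7, 9).
Pick 2: B1 covers 3 new elements (2, 6, 10).
Pick 3: B3 covers 2 new elements (3, 8).
Greedy uses 3 sets.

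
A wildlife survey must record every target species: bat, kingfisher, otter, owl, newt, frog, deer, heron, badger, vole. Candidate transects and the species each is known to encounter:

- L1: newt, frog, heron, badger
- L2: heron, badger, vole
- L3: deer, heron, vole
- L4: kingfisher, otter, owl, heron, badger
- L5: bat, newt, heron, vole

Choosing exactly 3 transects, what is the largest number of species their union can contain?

Choosing L1, L3, L4 covers {kingfisher, otter, owl, newt, frog, deer, heron, badger, vole} — 9 species.
No choice of 3 transects does better; here bat is left uncovered.

9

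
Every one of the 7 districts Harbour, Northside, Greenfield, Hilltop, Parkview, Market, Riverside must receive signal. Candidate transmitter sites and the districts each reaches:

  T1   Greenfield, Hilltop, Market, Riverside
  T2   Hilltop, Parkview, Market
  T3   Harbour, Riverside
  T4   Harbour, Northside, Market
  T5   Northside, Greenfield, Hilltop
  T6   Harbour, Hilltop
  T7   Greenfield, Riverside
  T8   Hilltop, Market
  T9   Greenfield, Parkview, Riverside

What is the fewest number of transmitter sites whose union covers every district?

3

T1, T2, T4 together cover {Harbour, Northside, Greenfield, Hilltop, Parkview, Market, Riverside} — every district.
No 2 of the 9 transmitter sites cover everything (all 36 pairs fall short), so 3 is minimum.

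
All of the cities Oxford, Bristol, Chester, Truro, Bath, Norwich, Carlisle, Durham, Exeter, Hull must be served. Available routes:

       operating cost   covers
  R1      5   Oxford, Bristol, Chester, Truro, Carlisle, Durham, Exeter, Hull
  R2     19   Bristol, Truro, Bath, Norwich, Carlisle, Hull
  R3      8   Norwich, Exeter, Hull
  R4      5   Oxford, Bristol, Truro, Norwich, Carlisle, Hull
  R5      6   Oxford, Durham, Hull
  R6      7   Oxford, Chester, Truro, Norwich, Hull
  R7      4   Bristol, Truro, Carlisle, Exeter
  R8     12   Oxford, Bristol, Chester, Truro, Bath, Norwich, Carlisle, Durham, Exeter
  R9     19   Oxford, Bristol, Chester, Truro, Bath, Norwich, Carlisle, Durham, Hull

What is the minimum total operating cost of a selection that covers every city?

R1, R8 cover every city at operating cost 5 + 12 = 17.
Any cover uses at least 2 routes; among all covering selections none totals below 17.

17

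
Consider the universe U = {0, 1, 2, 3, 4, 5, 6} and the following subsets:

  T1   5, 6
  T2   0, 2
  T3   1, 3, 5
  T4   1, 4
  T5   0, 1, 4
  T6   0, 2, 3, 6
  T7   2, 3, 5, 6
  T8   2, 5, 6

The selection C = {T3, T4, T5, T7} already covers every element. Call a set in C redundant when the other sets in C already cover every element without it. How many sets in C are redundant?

2

Drop T3: the rest still cover every element — redundant.
Drop T4: the rest still cover every element — redundant.
Drop T5: 0 uncovered — not redundant.
Drop T7: 2, 6 uncovered — not redundant.
2 redundant: T3, T4.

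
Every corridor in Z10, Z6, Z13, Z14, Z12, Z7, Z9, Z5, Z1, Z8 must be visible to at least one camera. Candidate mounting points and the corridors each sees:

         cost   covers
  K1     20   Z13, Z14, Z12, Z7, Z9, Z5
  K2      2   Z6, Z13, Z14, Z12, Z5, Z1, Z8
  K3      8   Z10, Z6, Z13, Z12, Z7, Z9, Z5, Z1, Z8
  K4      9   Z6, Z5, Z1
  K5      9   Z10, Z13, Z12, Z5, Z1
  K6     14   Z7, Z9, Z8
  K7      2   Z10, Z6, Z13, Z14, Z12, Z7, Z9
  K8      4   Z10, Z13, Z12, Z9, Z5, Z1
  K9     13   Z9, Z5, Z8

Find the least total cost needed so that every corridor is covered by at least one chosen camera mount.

4

K2, K7 cover every corridor at cost 2 + 2 = 4.
Any cover uses at least 2 camera mounts; among all covering selections none totals below 4.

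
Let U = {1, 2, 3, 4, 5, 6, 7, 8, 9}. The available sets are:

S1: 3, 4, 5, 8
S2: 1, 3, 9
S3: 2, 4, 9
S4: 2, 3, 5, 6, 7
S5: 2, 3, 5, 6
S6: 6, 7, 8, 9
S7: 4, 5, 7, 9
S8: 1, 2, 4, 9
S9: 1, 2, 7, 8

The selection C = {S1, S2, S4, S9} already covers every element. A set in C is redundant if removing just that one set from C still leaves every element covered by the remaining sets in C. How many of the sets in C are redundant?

1

Drop S1: 4 uncovered — not redundant.
Drop S2: 9 uncovered — not redundant.
Drop S4: 6 uncovered — not redundant.
Drop S9: the rest still cover every element — redundant.
1 redundant: S9.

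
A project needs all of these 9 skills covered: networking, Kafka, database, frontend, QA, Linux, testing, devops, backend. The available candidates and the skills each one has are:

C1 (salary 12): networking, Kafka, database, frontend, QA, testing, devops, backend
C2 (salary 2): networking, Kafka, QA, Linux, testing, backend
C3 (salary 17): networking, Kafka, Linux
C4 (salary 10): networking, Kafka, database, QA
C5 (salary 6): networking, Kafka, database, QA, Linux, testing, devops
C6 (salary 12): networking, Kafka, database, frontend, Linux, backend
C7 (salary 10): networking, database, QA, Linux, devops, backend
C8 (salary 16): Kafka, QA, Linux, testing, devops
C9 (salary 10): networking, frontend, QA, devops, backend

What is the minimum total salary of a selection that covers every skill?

14

C1, C2 cover every skill at salary 12 + 2 = 14.
Any cover uses at least 2 candidates; among all covering selections none totals below 14.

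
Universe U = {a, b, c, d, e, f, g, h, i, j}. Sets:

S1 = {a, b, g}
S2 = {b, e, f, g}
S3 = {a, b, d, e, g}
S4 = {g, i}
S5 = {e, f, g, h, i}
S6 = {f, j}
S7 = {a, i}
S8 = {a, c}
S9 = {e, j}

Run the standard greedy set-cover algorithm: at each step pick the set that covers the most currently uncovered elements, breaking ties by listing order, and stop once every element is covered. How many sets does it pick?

4

Pick 1: S3 covers 5 new elements (a, b, d, e, g).
Pick 2: S5 covers 3 new elements (f, h, i).
Pick 3: S6 covers 1 new elements (j).
Pick 4: S8 covers 1 new elements (c).
Greedy uses 4 sets.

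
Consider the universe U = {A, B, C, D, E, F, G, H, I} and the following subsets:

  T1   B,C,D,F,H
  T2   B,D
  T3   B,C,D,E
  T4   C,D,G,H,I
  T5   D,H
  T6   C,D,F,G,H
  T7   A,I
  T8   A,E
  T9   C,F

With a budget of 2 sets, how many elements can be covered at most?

Choosing T1, T4 covers {B, C, D, F, G, H, I} — 7 elements.
No choice of 2 sets does better; here A, E are left uncovered.

7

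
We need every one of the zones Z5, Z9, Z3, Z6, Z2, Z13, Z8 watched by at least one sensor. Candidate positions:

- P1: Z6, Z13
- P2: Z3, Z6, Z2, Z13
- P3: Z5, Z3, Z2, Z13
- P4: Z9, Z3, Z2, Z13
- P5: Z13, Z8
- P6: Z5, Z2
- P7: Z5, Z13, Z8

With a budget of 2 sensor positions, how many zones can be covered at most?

6

Choosing P2, P7 covers {Z5, Z3, Z6, Z2, Z13, Z8} — 6 zones.
No choice of 2 sensor positions does better; here Z9 is left uncovered.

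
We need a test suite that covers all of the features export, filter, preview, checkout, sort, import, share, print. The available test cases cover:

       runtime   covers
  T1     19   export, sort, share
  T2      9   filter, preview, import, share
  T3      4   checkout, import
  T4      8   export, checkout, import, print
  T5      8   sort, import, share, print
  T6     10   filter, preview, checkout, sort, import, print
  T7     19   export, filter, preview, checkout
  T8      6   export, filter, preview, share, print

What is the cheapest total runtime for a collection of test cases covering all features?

16

T6, T8 cover every feature at runtime 10 + 6 = 16.
Any cover uses at least 2 test cases; among all covering selections none totals below 16.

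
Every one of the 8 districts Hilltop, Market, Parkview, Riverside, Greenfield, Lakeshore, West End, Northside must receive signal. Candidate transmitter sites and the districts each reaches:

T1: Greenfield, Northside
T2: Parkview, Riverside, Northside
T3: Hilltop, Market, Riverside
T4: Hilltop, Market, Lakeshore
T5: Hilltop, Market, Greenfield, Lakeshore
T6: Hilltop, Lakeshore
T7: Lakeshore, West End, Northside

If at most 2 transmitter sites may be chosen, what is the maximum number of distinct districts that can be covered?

Choosing T2, T5 covers {Hilltop, Market, Parkview, Riverside, Greenfield, Lakeshore, Northside} — 7 districts.
No choice of 2 transmitter sites does better; here West End is left uncovered.

7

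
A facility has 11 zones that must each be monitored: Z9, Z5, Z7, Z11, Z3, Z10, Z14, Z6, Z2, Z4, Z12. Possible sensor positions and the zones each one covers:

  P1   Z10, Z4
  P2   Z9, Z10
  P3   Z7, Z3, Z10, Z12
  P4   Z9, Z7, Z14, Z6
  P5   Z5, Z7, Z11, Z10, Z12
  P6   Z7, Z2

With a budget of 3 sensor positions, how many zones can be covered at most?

Choosing P1, P4, P5 covers {Z9, Z5, Z7, Z11, Z10, Z14, Z6, Z4, Z12} — 9 zones.
No choice of 3 sensor positions does better; here Z3, Z2 are left uncovered.

9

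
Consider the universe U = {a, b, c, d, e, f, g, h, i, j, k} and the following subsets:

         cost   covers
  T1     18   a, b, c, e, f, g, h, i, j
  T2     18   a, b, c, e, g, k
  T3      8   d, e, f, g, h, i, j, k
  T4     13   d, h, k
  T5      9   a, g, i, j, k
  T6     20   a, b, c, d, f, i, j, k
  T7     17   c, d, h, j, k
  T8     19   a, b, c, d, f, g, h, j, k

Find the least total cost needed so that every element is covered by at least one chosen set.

T1, T3 cover every element at cost 18 + 8 = 26.
Any cover uses at least 2 sets; among all covering selections none totals below 26.

26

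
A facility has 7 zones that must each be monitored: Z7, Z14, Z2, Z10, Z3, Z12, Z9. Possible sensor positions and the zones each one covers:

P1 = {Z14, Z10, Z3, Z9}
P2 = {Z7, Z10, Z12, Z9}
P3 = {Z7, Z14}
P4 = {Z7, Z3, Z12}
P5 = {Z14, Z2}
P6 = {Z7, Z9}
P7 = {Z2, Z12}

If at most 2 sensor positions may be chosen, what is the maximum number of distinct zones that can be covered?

Choosing P1, P2 covers {Z7, Z14, Z10, Z3, Z12, Z9} — 6 zones.
No choice of 2 sensor positions does better; here Z2 is left uncovered.

6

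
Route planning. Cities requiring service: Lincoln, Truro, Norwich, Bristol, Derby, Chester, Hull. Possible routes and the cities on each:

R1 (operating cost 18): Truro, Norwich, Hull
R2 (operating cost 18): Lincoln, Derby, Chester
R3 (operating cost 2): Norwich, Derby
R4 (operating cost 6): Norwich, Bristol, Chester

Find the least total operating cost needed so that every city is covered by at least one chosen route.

42

R1, R2, R4 cover every city at operating cost 18 + 18 + 6 = 42.
Any cover uses at least 3 routes; among all covering selections none totals below 42.
Greedy by coverage-per-operating cost would pick R3, R4, R1, R2 for 44 — worse than the optimum 42.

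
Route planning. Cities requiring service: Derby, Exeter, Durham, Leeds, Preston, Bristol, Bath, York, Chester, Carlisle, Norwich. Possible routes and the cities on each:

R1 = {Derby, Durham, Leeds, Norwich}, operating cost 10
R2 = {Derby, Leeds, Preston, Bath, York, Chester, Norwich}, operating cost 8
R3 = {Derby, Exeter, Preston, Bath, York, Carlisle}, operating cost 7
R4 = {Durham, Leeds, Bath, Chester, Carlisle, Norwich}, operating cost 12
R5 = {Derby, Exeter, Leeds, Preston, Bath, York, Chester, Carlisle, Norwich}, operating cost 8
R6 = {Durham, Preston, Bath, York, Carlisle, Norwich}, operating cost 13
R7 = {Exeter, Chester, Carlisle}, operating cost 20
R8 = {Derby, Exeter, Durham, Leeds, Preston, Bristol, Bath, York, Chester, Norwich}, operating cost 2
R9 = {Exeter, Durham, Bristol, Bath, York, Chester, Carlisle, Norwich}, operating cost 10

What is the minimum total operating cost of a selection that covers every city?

9

R3, R8 cover every city at operating cost 7 + 2 = 9.
Any cover uses at least 2 routes; among all covering selections none totals below 9.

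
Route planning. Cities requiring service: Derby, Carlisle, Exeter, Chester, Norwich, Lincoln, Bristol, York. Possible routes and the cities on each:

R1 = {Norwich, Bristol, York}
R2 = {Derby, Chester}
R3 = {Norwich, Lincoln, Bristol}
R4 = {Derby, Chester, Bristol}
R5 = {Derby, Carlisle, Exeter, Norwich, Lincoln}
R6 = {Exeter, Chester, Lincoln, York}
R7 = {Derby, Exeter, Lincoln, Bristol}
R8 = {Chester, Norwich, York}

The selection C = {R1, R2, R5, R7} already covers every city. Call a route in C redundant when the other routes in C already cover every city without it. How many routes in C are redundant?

1

Drop R1: York uncovered — not redundant.
Drop R2: Chester uncovered — not redundant.
Drop R5: Carlisle uncovered — not redundant.
Drop R7: the rest still cover every city — redundant.
1 redundant: R7.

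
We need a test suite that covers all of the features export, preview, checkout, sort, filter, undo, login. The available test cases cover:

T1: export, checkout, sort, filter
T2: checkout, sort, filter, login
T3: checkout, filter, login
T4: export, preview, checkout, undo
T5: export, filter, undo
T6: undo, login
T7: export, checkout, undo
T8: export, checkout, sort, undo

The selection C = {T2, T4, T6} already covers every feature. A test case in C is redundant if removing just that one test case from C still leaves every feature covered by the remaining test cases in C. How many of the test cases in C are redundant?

1

Drop T2: sort, filter uncovered — not redundant.
Drop T4: export, preview uncovered — not redundant.
Drop T6: the rest still cover every feature — redundant.
1 redundant: T6.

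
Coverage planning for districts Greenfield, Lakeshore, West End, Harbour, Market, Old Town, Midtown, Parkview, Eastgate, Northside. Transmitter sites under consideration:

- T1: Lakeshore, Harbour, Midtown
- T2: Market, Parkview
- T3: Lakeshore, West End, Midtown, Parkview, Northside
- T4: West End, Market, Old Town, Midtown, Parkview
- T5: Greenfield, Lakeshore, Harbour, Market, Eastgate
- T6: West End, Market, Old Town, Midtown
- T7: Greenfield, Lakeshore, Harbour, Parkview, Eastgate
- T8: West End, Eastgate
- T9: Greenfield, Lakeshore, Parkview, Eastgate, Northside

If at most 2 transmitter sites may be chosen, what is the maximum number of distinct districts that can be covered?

Choosing T3, T5 covers {Greenfield, Lakeshore, West End, Harbour, Market, Midtown, Parkview, Eastgate, Northside} — 9 districts.
No choice of 2 transmitter sites does better; here Old Town is left uncovered.

9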